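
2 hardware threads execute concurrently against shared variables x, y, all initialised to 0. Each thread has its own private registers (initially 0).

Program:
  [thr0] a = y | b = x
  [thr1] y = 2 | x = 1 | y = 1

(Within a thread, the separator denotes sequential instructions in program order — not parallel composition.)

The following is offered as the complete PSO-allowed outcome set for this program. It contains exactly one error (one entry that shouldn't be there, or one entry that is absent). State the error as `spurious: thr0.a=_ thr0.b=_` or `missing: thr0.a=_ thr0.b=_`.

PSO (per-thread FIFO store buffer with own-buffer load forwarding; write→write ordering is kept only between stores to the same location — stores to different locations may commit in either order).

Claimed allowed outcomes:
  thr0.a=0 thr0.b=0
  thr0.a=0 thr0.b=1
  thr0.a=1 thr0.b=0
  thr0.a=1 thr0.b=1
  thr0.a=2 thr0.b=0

missing: thr0.a=2 thr0.b=1

outcome vector order: (thr0.a,thr0.b)
[PSO] allowed = {00; 01; 10; 11; 20; 21}
PSO∖claimed = {21}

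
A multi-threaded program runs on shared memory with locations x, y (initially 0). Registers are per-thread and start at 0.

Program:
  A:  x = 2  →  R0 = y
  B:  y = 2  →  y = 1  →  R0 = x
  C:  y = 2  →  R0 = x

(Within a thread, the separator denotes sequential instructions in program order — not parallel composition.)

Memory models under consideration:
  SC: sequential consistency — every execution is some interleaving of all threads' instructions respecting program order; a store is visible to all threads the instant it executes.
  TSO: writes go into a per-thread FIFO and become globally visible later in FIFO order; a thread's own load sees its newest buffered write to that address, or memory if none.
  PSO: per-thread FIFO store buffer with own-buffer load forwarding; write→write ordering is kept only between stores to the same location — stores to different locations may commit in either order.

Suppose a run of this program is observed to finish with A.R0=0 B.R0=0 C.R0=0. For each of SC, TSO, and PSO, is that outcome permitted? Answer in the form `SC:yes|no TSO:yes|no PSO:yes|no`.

outcome vector order: (A.R0,B.R0,C.R0)
[SC] allowed = {0/2/2 1/0/0 1/0/2 1/2/0 1/2/2 2/0/0 2/0/2 2/2/0 2/2/2}
[TSO] allowed = {0/0/0 0/0/2 0/2/0 0/2/2 1/0/0 1/0/2 1/2/0 1/2/2 2/0/0 2/0/2 2/2/0 2/2/2}
[PSO] allowed = {0/0/0 0/0/2 0/2/0 0/2/2 1/0/0 1/0/2 1/2/0 1/2/2 2/0/0 2/0/2 2/2/0 2/2/2}
target 0/0/0 ∈ {TSO,PSO}

SC:no TSO:yes PSO:yes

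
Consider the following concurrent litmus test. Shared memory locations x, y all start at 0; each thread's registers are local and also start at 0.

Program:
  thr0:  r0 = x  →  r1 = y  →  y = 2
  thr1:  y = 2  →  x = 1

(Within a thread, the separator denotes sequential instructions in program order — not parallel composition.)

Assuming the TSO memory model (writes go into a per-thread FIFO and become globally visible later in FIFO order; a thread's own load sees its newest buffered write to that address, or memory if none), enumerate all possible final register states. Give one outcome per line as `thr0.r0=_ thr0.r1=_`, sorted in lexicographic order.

outcome vector order: (thr0.r0,thr0.r1)
|TSO outcomes| = 3

thr0.r0=0 thr0.r1=0
thr0.r0=0 thr0.r1=2
thr0.r0=1 thr0.r1=2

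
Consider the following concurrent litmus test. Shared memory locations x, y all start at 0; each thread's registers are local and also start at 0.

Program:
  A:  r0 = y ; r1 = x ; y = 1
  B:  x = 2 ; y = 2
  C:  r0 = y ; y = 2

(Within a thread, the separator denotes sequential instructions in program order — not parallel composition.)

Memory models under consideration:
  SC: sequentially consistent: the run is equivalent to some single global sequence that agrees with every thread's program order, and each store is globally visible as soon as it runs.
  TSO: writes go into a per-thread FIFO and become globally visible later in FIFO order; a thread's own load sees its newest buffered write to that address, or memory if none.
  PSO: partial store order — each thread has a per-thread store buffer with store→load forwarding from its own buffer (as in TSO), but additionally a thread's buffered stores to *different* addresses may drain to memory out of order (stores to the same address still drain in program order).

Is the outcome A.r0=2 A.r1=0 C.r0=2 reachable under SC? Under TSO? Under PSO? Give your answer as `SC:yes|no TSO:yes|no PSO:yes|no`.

outcome vector order: (A.r0,A.r1,C.r0)
[SC] allowed = {0/0/0, 0/0/1, 0/0/2, 0/2/0, 0/2/1, 0/2/2, 2/0/0, 2/2/0, 2/2/1, 2/2/2}
[TSO] allowed = {0/0/0, 0/0/1, 0/0/2, 0/2/0, 0/2/1, 0/2/2, 2/0/0, 2/2/0, 2/2/1, 2/2/2}
[PSO] allowed = {0/0/0, 0/0/1, 0/0/2, 0/2/0, 0/2/1, 0/2/2, 2/0/0, 2/0/1, 2/0/2, 2/2/0, 2/2/1, 2/2/2}
target 2/0/2 ∈ {PSO}

SC:no TSO:no PSO:yes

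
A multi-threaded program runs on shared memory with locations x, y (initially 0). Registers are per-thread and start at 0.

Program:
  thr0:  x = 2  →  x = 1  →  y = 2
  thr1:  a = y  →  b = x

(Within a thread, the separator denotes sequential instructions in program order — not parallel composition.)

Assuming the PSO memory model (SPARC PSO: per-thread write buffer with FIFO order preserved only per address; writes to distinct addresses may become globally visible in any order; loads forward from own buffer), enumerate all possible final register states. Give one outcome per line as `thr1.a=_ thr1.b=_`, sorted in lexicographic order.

outcome vector order: (thr1.a,thr1.b)
|PSO outcomes| = 6

thr1.a=0 thr1.b=0
thr1.a=0 thr1.b=1
thr1.a=0 thr1.b=2
thr1.a=2 thr1.b=0
thr1.a=2 thr1.b=1
thr1.a=2 thr1.b=2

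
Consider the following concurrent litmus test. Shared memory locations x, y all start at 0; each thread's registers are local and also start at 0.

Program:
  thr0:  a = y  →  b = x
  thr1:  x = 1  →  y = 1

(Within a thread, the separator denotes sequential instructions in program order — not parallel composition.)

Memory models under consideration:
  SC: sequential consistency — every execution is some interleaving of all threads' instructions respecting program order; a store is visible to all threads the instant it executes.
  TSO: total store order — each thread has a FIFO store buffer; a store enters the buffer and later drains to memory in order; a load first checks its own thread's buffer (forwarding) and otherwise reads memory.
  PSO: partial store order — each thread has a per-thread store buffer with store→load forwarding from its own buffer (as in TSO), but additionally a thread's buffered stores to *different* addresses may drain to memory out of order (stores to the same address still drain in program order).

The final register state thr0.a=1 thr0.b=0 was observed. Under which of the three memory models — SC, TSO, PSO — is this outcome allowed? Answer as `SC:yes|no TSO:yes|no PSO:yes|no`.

SC:no TSO:no PSO:yes

outcome vector order: (thr0.a,thr0.b)
[SC] allowed = {<0 0> <0 1> <1 1>}
[TSO] allowed = {<0 0> <0 1> <1 1>}
[PSO] allowed = {<0 0> <0 1> <1 0> <1 1>}
target <1 0> ∈ {PSO}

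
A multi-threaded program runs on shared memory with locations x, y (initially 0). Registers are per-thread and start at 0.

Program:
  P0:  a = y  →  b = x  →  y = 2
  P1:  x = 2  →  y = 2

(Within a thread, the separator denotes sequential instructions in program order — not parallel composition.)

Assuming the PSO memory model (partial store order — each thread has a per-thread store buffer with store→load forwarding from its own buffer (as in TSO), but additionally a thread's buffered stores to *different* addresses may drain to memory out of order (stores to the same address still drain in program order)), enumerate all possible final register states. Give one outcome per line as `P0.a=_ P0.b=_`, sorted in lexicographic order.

P0.a=0 P0.b=0
P0.a=0 P0.b=2
P0.a=2 P0.b=0
P0.a=2 P0.b=2

outcome vector order: (P0.a,P0.b)
|PSO outcomes| = 4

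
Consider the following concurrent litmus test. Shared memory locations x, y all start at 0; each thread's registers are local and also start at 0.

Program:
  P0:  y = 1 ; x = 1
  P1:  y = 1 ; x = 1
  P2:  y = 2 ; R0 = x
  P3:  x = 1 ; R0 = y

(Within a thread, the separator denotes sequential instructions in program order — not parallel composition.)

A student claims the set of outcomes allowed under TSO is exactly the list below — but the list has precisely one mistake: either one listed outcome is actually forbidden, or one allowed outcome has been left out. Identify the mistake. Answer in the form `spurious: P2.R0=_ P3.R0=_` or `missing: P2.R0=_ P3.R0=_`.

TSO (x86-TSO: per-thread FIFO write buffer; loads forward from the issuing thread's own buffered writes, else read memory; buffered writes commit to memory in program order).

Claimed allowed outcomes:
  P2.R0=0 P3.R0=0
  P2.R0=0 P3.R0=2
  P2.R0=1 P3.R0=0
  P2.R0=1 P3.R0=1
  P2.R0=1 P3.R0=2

missing: P2.R0=0 P3.R0=1

outcome vector order: (P2.R0,P3.R0)
under TSO → 00; 01; 02; 10; 11; 12
TSO∖claimed = {01}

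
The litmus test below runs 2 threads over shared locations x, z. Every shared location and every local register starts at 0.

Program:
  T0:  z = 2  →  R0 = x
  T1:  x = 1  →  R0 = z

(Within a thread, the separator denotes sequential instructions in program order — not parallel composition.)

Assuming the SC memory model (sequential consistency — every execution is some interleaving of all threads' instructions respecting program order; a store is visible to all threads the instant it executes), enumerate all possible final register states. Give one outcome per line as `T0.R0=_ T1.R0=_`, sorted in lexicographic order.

outcome vector order: (T0.R0,T1.R0)
|SC outcomes| = 3

T0.R0=0 T1.R0=2
T0.R0=1 T1.R0=0
T0.R0=1 T1.R0=2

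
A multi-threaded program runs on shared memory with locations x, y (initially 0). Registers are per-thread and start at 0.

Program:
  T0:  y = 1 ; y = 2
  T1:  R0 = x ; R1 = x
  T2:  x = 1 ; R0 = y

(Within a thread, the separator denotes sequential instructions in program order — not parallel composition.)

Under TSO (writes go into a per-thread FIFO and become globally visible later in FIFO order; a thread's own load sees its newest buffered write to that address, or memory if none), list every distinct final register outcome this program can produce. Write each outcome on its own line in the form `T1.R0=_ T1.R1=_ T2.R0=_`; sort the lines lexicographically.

outcome vector order: (T1.R0,T1.R1,T2.R0)
|TSO outcomes| = 9

T1.R0=0 T1.R1=0 T2.R0=0
T1.R0=0 T1.R1=0 T2.R0=1
T1.R0=0 T1.R1=0 T2.R0=2
T1.R0=0 T1.R1=1 T2.R0=0
T1.R0=0 T1.R1=1 T2.R0=1
T1.R0=0 T1.R1=1 T2.R0=2
T1.R0=1 T1.R1=1 T2.R0=0
T1.R0=1 T1.R1=1 T2.R0=1
T1.R0=1 T1.R1=1 T2.R0=2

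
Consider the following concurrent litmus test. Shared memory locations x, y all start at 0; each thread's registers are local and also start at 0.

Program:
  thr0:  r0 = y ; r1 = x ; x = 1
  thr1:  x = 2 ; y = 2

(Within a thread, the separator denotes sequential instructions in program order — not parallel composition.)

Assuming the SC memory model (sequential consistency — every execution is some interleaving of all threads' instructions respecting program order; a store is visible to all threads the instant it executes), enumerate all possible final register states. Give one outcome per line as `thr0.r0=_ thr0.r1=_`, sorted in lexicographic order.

thr0.r0=0 thr0.r1=0
thr0.r0=0 thr0.r1=2
thr0.r0=2 thr0.r1=2

outcome vector order: (thr0.r0,thr0.r1)
|SC outcomes| = 3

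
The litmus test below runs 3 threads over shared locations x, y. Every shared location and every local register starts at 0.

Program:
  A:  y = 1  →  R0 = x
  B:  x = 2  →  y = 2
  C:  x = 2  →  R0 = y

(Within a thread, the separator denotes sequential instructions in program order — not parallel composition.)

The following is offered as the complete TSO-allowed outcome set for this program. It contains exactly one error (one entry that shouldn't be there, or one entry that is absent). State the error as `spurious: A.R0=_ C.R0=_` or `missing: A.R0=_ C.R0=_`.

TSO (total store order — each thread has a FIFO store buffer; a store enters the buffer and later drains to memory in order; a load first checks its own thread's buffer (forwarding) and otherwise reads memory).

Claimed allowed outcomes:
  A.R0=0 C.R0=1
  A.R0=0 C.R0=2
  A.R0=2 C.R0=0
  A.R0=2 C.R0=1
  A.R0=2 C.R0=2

missing: A.R0=0 C.R0=0

outcome vector order: (A.R0,C.R0)
under TSO → <0 0>, <0 1>, <0 2>, <2 0>, <2 1>, <2 2>
TSO∖claimed = {<0 0>}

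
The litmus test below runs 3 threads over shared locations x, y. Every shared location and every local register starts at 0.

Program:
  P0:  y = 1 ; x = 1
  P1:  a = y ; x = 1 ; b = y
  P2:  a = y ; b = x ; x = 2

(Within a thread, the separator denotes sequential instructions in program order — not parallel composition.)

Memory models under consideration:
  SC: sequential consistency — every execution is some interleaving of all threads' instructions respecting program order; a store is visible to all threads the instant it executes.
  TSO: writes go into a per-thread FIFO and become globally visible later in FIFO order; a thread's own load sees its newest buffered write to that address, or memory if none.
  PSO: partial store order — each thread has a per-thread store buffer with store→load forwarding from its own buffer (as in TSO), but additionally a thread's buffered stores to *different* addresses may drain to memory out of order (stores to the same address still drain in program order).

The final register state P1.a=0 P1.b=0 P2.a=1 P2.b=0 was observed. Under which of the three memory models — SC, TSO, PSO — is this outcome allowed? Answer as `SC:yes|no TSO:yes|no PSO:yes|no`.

outcome vector order: (P1.a,P1.b,P2.a,P2.b)
SC: 11 outcomes — {0000, 0001, 0011, 0100, 0101, 0110, 0111, 1100, 1101, 1110, 1111}
TSO: 12 outcomes — {0000, 0001, 0010, 0011, 0100, 0101, 0110, 0111, 1100, 1101, 1110, 1111}
PSO: 12 outcomes — {0000, 0001, 0010, 0011, 0100, 0101, 0110, 0111, 1100, 1101, 1110, 1111}
target 0010 ∈ {TSO,PSO}

SC:no TSO:yes PSO:yes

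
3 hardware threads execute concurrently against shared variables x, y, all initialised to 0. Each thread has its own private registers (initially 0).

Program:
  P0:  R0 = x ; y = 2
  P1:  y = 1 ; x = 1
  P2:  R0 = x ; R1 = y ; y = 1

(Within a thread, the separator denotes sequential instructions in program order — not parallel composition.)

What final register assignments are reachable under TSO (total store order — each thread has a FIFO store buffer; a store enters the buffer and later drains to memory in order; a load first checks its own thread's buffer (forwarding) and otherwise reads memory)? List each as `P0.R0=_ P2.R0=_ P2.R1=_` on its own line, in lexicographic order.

P0.R0=0 P2.R0=0 P2.R1=0
P0.R0=0 P2.R0=0 P2.R1=1
P0.R0=0 P2.R0=0 P2.R1=2
P0.R0=0 P2.R0=1 P2.R1=1
P0.R0=0 P2.R0=1 P2.R1=2
P0.R0=1 P2.R0=0 P2.R1=0
P0.R0=1 P2.R0=0 P2.R1=1
P0.R0=1 P2.R0=0 P2.R1=2
P0.R0=1 P2.R0=1 P2.R1=1
P0.R0=1 P2.R0=1 P2.R1=2

outcome vector order: (P0.R0,P2.R0,P2.R1)
|TSO outcomes| = 10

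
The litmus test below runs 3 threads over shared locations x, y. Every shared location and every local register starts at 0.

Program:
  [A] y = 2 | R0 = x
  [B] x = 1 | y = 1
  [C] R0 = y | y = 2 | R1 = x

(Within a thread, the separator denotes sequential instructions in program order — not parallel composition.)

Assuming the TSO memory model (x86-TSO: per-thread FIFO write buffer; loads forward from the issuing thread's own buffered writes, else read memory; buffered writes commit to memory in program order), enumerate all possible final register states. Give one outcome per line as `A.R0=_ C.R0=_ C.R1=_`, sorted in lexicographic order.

outcome vector order: (A.R0,C.R0,C.R1)
|TSO outcomes| = 10

A.R0=0 C.R0=0 C.R1=0
A.R0=0 C.R0=0 C.R1=1
A.R0=0 C.R0=1 C.R1=1
A.R0=0 C.R0=2 C.R1=0
A.R0=0 C.R0=2 C.R1=1
A.R0=1 C.R0=0 C.R1=0
A.R0=1 C.R0=0 C.R1=1
A.R0=1 C.R0=1 C.R1=1
A.R0=1 C.R0=2 C.R1=0
A.R0=1 C.R0=2 C.R1=1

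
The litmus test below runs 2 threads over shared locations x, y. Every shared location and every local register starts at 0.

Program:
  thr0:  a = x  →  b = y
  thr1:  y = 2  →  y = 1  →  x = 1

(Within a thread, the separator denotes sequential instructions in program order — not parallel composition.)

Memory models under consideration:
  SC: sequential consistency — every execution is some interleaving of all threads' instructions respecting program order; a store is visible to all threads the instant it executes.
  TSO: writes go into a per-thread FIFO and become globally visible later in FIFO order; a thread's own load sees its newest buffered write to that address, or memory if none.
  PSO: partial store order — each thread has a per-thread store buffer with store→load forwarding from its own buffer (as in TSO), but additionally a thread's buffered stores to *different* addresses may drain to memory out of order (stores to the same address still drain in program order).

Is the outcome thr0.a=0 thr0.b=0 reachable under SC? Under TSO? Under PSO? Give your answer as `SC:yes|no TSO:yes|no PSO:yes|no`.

outcome vector order: (thr0.a,thr0.b)
under SC → 00; 01; 02; 11
under TSO → 00; 01; 02; 11
under PSO → 00; 01; 02; 10; 11; 12
target 00 ∈ {SC,TSO,PSO}

SC:yes TSO:yes PSO:yes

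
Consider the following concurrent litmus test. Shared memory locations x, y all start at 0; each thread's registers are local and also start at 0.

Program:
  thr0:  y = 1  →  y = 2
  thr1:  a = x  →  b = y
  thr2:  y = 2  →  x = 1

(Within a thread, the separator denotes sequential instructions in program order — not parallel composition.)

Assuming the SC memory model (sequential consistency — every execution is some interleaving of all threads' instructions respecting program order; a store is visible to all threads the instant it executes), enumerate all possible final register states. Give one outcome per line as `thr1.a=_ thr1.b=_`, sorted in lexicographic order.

thr1.a=0 thr1.b=0
thr1.a=0 thr1.b=1
thr1.a=0 thr1.b=2
thr1.a=1 thr1.b=1
thr1.a=1 thr1.b=2

outcome vector order: (thr1.a,thr1.b)
|SC outcomes| = 5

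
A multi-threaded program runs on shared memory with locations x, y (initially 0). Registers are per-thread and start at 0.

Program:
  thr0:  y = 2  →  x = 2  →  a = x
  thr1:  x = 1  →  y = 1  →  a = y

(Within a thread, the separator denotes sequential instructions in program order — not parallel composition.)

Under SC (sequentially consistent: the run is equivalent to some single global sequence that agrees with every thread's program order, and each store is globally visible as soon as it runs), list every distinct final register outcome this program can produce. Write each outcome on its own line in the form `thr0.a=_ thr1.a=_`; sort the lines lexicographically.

thr0.a=1 thr1.a=1
thr0.a=2 thr1.a=1
thr0.a=2 thr1.a=2

outcome vector order: (thr0.a,thr1.a)
|SC outcomes| = 3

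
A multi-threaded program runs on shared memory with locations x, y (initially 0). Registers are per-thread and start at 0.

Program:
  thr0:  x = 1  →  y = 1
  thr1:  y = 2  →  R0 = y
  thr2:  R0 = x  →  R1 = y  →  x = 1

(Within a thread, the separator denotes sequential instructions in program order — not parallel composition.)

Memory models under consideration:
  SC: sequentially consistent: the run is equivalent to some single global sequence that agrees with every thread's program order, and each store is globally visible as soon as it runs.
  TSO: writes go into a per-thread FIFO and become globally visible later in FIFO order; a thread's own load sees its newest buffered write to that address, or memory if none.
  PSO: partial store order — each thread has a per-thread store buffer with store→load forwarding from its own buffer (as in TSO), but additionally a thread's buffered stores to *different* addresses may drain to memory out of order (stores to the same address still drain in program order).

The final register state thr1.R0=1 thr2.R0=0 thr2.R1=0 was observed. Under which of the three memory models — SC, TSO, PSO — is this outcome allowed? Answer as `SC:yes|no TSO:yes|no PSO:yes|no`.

SC:yes TSO:yes PSO:yes

outcome vector order: (thr1.R0,thr2.R0,thr2.R1)
SC: 12 outcomes — {1/0/0, 1/0/1, 1/0/2, 1/1/0, 1/1/1, 1/1/2, 2/0/0, 2/0/1, 2/0/2, 2/1/0, 2/1/1, 2/1/2}
TSO: 12 outcomes — {1/0/0, 1/0/1, 1/0/2, 1/1/0, 1/1/1, 1/1/2, 2/0/0, 2/0/1, 2/0/2, 2/1/0, 2/1/1, 2/1/2}
PSO: 12 outcomes — {1/0/0, 1/0/1, 1/0/2, 1/1/0, 1/1/1, 1/1/2, 2/0/0, 2/0/1, 2/0/2, 2/1/0, 2/1/1, 2/1/2}
target 1/0/0 ∈ {SC,TSO,PSO}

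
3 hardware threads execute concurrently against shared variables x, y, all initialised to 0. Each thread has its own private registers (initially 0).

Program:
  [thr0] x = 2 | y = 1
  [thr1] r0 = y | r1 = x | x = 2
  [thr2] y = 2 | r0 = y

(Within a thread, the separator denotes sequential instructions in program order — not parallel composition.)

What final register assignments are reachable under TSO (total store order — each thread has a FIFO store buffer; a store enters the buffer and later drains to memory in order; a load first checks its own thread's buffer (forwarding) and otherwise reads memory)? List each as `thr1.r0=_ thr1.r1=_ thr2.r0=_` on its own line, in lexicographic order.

thr1.r0=0 thr1.r1=0 thr2.r0=1
thr1.r0=0 thr1.r1=0 thr2.r0=2
thr1.r0=0 thr1.r1=2 thr2.r0=1
thr1.r0=0 thr1.r1=2 thr2.r0=2
thr1.r0=1 thr1.r1=2 thr2.r0=1
thr1.r0=1 thr1.r1=2 thr2.r0=2
thr1.r0=2 thr1.r1=0 thr2.r0=1
thr1.r0=2 thr1.r1=0 thr2.r0=2
thr1.r0=2 thr1.r1=2 thr2.r0=1
thr1.r0=2 thr1.r1=2 thr2.r0=2

outcome vector order: (thr1.r0,thr1.r1,thr2.r0)
|TSO outcomes| = 10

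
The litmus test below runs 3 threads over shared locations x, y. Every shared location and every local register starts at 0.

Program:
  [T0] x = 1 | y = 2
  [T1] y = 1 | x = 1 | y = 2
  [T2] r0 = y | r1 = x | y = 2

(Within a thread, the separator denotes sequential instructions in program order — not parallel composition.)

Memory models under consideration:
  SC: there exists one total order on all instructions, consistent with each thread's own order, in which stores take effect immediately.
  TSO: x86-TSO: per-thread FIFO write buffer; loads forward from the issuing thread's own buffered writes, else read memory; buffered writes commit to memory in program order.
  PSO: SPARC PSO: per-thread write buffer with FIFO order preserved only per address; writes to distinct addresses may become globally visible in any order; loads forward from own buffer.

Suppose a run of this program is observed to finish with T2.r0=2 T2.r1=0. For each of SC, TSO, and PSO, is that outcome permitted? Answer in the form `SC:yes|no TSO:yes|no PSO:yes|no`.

outcome vector order: (T2.r0,T2.r1)
SC: 5 outcomes — {00, 01, 10, 11, 21}
TSO: 5 outcomes — {00, 01, 10, 11, 21}
PSO: 6 outcomes — {00, 01, 10, 11, 20, 21}
target 20 ∈ {PSO}

SC:no TSO:no PSO:yes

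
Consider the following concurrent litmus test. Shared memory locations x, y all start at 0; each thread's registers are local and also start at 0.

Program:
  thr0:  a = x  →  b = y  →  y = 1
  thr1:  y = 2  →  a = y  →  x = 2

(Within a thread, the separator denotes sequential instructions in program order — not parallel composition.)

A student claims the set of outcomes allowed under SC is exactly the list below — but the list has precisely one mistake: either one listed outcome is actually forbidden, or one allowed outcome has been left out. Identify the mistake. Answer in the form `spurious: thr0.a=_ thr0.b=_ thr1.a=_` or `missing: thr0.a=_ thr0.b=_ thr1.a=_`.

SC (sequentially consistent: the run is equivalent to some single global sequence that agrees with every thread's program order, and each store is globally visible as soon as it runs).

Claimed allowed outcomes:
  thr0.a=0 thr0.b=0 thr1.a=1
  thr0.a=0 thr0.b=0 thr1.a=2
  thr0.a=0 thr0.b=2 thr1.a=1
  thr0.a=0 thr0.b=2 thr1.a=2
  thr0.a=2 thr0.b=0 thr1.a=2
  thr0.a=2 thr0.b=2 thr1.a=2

spurious: thr0.a=2 thr0.b=0 thr1.a=2

outcome vector order: (thr0.a,thr0.b,thr1.a)
under SC → 0/0/1, 0/0/2, 0/2/1, 0/2/2, 2/2/2
claimed∖SC = {2/0/2}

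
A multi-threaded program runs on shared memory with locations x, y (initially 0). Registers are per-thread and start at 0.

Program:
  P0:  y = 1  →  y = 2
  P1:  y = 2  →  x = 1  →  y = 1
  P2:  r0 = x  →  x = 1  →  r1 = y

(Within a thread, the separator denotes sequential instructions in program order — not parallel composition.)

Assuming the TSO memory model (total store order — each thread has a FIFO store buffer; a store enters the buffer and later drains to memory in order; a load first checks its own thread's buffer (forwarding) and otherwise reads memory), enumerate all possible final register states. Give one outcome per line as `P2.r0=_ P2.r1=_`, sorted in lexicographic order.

P2.r0=0 P2.r1=0
P2.r0=0 P2.r1=1
P2.r0=0 P2.r1=2
P2.r0=1 P2.r1=1
P2.r0=1 P2.r1=2

outcome vector order: (P2.r0,P2.r1)
|TSO outcomes| = 5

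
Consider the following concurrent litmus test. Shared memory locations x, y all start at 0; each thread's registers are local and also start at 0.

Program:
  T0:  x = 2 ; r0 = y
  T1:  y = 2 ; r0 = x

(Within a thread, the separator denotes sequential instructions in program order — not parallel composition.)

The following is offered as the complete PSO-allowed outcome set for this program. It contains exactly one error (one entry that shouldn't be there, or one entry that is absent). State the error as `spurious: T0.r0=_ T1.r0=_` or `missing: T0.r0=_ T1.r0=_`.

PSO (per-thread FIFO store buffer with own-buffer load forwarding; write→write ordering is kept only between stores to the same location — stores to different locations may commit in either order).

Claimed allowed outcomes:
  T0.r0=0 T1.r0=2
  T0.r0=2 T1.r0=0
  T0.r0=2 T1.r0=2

outcome vector order: (T0.r0,T1.r0)
[PSO] allowed = {(0,0) (0,2) (2,0) (2,2)}
PSO∖claimed = {(0,0)}

missing: T0.r0=0 T1.r0=0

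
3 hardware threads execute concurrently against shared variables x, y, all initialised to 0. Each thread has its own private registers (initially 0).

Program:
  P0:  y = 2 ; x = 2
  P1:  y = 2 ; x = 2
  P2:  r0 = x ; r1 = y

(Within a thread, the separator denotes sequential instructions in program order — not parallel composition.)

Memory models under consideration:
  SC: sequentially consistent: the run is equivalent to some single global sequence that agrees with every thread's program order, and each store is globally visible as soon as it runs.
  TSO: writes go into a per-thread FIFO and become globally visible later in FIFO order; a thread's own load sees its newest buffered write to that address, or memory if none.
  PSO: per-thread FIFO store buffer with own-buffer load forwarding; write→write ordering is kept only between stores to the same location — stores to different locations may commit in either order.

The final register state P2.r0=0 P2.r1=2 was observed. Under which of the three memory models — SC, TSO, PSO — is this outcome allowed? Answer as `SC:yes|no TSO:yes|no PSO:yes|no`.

outcome vector order: (P2.r0,P2.r1)
SC: 3 outcomes — {0/0, 0/2, 2/2}
TSO: 3 outcomes — {0/0, 0/2, 2/2}
PSO: 4 outcomes — {0/0, 0/2, 2/0, 2/2}
target 0/2 ∈ {SC,TSO,PSO}

SC:yes TSO:yes PSO:yes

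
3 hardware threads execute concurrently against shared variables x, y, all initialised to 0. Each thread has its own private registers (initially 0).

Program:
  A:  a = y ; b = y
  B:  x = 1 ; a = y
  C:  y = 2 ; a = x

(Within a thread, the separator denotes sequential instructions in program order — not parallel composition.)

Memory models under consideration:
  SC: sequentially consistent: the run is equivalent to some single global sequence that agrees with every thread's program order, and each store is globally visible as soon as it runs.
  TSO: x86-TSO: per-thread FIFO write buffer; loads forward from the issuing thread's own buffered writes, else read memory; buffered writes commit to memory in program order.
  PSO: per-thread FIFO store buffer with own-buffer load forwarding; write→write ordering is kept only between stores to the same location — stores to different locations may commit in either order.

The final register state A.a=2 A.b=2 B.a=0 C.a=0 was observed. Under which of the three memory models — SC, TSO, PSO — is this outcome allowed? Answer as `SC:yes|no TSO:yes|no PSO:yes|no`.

SC:no TSO:yes PSO:yes

outcome vector order: (A.a,A.b,B.a,C.a)
[SC] allowed = {0001, 0020, 0021, 0201, 0220, 0221, 2201, 2220, 2221}
[TSO] allowed = {0000, 0001, 0020, 0021, 0200, 0201, 0220, 0221, 2200, 2201, 2220, 2221}
[PSO] allowed = {0000, 0001, 0020, 0021, 0200, 0201, 0220, 0221, 2200, 2201, 2220, 2221}
target 2200 ∈ {TSO,PSO}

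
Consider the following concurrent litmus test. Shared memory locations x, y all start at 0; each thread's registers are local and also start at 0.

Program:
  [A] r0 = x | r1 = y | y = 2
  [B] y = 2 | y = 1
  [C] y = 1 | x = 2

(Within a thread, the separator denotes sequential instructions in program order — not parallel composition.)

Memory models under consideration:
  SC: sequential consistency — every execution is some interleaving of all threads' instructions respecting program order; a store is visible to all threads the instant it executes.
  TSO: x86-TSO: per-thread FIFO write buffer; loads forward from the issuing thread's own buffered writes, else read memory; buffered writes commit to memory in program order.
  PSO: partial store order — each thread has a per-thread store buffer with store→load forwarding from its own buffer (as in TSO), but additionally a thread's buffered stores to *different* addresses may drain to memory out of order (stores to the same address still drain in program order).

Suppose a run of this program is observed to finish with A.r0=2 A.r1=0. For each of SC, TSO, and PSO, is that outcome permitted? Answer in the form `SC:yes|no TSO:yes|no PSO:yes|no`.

SC:no TSO:no PSO:yes

outcome vector order: (A.r0,A.r1)
SC (5): (0,0); (0,1); (0,2); (2,1); (2,2)
TSO (5): (0,0); (0,1); (0,2); (2,1); (2,2)
PSO (6): (0,0); (0,1); (0,2); (2,0); (2,1); (2,2)
target (2,0) ∈ {PSO}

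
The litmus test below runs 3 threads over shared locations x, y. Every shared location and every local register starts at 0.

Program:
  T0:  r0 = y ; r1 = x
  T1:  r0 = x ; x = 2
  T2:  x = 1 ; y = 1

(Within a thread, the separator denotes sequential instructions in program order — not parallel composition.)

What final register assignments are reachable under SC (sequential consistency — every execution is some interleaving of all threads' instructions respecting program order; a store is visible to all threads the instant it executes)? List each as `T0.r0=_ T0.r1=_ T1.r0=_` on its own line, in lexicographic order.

T0.r0=0 T0.r1=0 T1.r0=0
T0.r0=0 T0.r1=0 T1.r0=1
T0.r0=0 T0.r1=1 T1.r0=0
T0.r0=0 T0.r1=1 T1.r0=1
T0.r0=0 T0.r1=2 T1.r0=0
T0.r0=0 T0.r1=2 T1.r0=1
T0.r0=1 T0.r1=1 T1.r0=0
T0.r0=1 T0.r1=1 T1.r0=1
T0.r0=1 T0.r1=2 T1.r0=0
T0.r0=1 T0.r1=2 T1.r0=1

outcome vector order: (T0.r0,T0.r1,T1.r0)
|SC outcomes| = 10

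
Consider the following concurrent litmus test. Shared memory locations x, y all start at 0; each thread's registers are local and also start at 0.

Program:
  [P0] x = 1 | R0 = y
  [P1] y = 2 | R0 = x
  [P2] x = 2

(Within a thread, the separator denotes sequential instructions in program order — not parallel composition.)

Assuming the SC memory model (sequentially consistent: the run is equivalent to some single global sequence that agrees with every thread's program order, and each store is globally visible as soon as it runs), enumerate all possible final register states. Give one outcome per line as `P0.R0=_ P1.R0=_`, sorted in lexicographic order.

outcome vector order: (P0.R0,P1.R0)
|SC outcomes| = 5

P0.R0=0 P1.R0=1
P0.R0=0 P1.R0=2
P0.R0=2 P1.R0=0
P0.R0=2 P1.R0=1
P0.R0=2 P1.R0=2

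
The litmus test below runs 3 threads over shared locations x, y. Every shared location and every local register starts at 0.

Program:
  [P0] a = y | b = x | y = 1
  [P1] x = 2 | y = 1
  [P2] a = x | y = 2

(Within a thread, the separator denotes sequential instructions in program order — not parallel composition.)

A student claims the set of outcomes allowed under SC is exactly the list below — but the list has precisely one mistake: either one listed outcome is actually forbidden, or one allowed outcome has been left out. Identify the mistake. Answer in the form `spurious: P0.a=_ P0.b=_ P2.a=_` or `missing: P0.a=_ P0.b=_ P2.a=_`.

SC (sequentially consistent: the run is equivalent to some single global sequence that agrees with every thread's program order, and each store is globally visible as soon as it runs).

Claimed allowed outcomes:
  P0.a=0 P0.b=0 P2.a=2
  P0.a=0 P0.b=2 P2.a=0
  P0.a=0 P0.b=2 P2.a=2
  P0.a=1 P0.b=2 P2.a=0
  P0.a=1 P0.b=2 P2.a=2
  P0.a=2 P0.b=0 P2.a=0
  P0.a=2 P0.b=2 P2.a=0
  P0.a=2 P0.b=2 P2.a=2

missing: P0.a=0 P0.b=0 P2.a=0

outcome vector order: (P0.a,P0.b,P2.a)
SC: 9 outcomes — {<0 0 0>, <0 0 2>, <0 2 0>, <0 2 2>, <1 2 0>, <1 2 2>, <2 0 0>, <2 2 0>, <2 2 2>}
SC∖claimed = {<0 0 0>}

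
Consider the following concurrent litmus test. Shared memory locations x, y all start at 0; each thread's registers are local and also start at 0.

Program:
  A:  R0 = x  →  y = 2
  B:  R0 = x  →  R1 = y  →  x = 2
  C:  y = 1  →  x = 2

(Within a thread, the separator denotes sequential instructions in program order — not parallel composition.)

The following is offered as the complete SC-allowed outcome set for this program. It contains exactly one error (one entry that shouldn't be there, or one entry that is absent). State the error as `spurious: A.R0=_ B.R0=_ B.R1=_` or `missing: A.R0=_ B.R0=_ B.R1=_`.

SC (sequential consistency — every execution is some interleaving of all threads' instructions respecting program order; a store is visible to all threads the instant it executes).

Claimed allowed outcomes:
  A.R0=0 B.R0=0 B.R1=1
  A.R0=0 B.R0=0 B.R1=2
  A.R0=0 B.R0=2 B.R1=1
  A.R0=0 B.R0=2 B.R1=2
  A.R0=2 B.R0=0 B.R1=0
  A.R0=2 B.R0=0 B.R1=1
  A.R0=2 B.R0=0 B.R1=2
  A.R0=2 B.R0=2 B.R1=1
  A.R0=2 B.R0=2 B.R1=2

missing: A.R0=0 B.R0=0 B.R1=0

outcome vector order: (A.R0,B.R0,B.R1)
[SC] allowed = {<0 0 0>; <0 0 1>; <0 0 2>; <0 2 1>; <0 2 2>; <2 0 0>; <2 0 1>; <2 0 2>; <2 2 1>; <2 2 2>}
SC∖claimed = {<0 0 0>}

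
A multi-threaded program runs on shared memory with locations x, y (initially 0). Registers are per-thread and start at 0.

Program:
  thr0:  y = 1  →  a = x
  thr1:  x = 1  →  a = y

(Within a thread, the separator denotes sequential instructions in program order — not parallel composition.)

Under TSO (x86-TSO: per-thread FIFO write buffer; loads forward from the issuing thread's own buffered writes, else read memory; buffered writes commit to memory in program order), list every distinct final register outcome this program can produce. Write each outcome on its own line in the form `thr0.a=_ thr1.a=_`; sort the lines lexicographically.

thr0.a=0 thr1.a=0
thr0.a=0 thr1.a=1
thr0.a=1 thr1.a=0
thr0.a=1 thr1.a=1

outcome vector order: (thr0.a,thr1.a)
|TSO outcomes| = 4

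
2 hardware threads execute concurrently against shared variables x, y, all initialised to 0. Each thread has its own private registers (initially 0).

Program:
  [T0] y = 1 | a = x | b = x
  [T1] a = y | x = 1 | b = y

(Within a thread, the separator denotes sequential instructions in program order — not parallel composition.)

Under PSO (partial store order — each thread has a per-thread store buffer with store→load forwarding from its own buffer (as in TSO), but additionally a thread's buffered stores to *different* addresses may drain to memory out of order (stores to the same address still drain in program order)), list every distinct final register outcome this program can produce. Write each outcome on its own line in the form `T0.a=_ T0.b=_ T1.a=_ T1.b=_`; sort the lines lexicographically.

outcome vector order: (T0.a,T0.b,T1.a,T1.b)
|PSO outcomes| = 9

T0.a=0 T0.b=0 T1.a=0 T1.b=0
T0.a=0 T0.b=0 T1.a=0 T1.b=1
T0.a=0 T0.b=0 T1.a=1 T1.b=1
T0.a=0 T0.b=1 T1.a=0 T1.b=0
T0.a=0 T0.b=1 T1.a=0 T1.b=1
T0.a=0 T0.b=1 T1.a=1 T1.b=1
T0.a=1 T0.b=1 T1.a=0 T1.b=0
T0.a=1 T0.b=1 T1.a=0 T1.b=1
T0.a=1 T0.b=1 T1.a=1 T1.b=1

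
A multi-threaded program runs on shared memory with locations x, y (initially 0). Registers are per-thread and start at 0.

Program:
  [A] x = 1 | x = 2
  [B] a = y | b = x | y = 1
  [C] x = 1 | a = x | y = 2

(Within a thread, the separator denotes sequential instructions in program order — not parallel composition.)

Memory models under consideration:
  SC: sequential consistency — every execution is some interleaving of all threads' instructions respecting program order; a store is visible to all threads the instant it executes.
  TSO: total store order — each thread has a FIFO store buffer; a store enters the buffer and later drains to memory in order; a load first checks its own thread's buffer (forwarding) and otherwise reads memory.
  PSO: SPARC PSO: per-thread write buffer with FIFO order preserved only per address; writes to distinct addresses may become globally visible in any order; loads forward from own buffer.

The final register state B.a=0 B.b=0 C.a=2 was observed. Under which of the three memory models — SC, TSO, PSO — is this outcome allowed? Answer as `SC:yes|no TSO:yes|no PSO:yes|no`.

outcome vector order: (B.a,B.b,C.a)
SC: 9 outcomes — {(0,0,1), (0,0,2), (0,1,1), (0,1,2), (0,2,1), (0,2,2), (2,1,1), (2,2,1), (2,2,2)}
TSO: 9 outcomes — {(0,0,1), (0,0,2), (0,1,1), (0,1,2), (0,2,1), (0,2,2), (2,1,1), (2,2,1), (2,2,2)}
PSO: 10 outcomes — {(0,0,1), (0,0,2), (0,1,1), (0,1,2), (0,2,1), (0,2,2), (2,0,1), (2,1,1), (2,2,1), (2,2,2)}
target (0,0,2) ∈ {SC,TSO,PSO}

SC:yes TSO:yes PSO:yes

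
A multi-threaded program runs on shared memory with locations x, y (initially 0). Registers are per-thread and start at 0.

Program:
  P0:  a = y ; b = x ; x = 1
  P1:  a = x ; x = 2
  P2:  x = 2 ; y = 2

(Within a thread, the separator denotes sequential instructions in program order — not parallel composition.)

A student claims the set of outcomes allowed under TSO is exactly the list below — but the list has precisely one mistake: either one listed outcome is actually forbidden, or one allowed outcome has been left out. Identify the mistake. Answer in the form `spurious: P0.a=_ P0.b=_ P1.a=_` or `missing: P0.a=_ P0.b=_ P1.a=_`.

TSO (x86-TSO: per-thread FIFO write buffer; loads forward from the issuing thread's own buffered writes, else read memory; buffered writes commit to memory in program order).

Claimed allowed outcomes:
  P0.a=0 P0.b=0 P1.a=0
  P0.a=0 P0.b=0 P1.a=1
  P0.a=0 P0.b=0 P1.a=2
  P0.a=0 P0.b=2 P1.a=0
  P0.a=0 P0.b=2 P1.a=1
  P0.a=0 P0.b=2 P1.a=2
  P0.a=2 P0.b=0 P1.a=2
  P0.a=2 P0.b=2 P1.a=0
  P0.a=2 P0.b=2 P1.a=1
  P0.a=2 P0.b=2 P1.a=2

outcome vector order: (P0.a,P0.b,P1.a)
TSO: 9 outcomes — {000; 001; 002; 020; 021; 022; 220; 221; 222}
claimed∖TSO = {202}

spurious: P0.a=2 P0.b=0 P1.a=2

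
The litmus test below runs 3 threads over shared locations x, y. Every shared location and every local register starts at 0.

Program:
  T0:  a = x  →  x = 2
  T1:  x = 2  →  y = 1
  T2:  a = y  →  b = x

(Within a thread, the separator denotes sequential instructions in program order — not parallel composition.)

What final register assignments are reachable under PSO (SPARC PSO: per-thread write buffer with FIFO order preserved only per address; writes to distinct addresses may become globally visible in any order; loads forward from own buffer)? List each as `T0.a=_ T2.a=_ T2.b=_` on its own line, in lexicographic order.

outcome vector order: (T0.a,T2.a,T2.b)
|PSO outcomes| = 8

T0.a=0 T2.a=0 T2.b=0
T0.a=0 T2.a=0 T2.b=2
T0.a=0 T2.a=1 T2.b=0
T0.a=0 T2.a=1 T2.b=2
T0.a=2 T2.a=0 T2.b=0
T0.a=2 T2.a=0 T2.b=2
T0.a=2 T2.a=1 T2.b=0
T0.a=2 T2.a=1 T2.b=2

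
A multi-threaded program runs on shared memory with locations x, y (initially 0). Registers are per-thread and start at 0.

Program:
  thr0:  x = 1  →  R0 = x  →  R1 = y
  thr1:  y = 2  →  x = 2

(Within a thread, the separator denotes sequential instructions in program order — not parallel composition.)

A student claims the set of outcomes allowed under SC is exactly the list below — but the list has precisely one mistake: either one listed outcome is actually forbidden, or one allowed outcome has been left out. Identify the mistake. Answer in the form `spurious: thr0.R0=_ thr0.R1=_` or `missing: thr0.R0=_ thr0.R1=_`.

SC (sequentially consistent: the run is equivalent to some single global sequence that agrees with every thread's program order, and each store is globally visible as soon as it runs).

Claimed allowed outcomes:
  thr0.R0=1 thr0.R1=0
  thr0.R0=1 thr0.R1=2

outcome vector order: (thr0.R0,thr0.R1)
SC: 3 outcomes — {10; 12; 22}
SC∖claimed = {22}

missing: thr0.R0=2 thr0.R1=2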